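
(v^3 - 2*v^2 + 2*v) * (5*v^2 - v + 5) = 5*v^5 - 11*v^4 + 17*v^3 - 12*v^2 + 10*v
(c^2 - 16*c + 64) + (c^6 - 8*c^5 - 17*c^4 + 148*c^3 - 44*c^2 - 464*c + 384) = c^6 - 8*c^5 - 17*c^4 + 148*c^3 - 43*c^2 - 480*c + 448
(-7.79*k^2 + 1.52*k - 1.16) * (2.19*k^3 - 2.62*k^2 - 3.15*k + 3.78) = -17.0601*k^5 + 23.7386*k^4 + 18.0157*k^3 - 31.195*k^2 + 9.3996*k - 4.3848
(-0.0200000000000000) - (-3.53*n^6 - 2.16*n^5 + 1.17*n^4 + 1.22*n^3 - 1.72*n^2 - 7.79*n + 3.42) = 3.53*n^6 + 2.16*n^5 - 1.17*n^4 - 1.22*n^3 + 1.72*n^2 + 7.79*n - 3.44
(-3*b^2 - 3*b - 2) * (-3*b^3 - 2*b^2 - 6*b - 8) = 9*b^5 + 15*b^4 + 30*b^3 + 46*b^2 + 36*b + 16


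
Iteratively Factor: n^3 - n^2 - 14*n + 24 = (n + 4)*(n^2 - 5*n + 6) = (n - 2)*(n + 4)*(n - 3)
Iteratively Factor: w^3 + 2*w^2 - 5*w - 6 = (w - 2)*(w^2 + 4*w + 3) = (w - 2)*(w + 3)*(w + 1)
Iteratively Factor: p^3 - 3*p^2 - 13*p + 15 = (p + 3)*(p^2 - 6*p + 5) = (p - 1)*(p + 3)*(p - 5)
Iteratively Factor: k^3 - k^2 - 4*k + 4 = (k - 2)*(k^2 + k - 2) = (k - 2)*(k - 1)*(k + 2)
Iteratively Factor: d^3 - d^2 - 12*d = (d)*(d^2 - d - 12) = d*(d - 4)*(d + 3)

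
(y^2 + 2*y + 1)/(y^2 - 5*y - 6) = (y + 1)/(y - 6)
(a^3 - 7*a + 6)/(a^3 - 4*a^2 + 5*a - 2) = (a + 3)/(a - 1)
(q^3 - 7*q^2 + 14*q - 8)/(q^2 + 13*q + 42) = (q^3 - 7*q^2 + 14*q - 8)/(q^2 + 13*q + 42)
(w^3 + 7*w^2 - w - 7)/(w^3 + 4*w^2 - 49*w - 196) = (w^2 - 1)/(w^2 - 3*w - 28)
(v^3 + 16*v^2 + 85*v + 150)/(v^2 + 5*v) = v + 11 + 30/v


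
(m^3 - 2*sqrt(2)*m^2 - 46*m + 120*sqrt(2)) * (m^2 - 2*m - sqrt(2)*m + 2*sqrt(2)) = m^5 - 3*sqrt(2)*m^4 - 2*m^4 - 42*m^3 + 6*sqrt(2)*m^3 + 84*m^2 + 166*sqrt(2)*m^2 - 332*sqrt(2)*m - 240*m + 480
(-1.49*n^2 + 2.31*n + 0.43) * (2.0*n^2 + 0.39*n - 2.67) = -2.98*n^4 + 4.0389*n^3 + 5.7392*n^2 - 6.0*n - 1.1481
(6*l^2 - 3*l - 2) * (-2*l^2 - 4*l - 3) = -12*l^4 - 18*l^3 - 2*l^2 + 17*l + 6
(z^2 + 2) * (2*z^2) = 2*z^4 + 4*z^2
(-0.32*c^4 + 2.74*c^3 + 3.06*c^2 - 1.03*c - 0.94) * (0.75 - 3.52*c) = 1.1264*c^5 - 9.8848*c^4 - 8.7162*c^3 + 5.9206*c^2 + 2.5363*c - 0.705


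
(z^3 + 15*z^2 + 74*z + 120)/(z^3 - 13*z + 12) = (z^2 + 11*z + 30)/(z^2 - 4*z + 3)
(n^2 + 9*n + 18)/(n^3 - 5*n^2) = (n^2 + 9*n + 18)/(n^2*(n - 5))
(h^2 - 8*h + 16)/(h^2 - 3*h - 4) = (h - 4)/(h + 1)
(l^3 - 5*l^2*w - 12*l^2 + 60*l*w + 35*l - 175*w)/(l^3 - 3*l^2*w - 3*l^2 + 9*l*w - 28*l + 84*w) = (-l^2 + 5*l*w + 5*l - 25*w)/(-l^2 + 3*l*w - 4*l + 12*w)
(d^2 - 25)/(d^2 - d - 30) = (d - 5)/(d - 6)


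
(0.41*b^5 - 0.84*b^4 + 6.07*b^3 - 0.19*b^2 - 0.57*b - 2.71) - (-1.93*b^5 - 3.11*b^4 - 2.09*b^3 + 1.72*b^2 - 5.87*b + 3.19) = 2.34*b^5 + 2.27*b^4 + 8.16*b^3 - 1.91*b^2 + 5.3*b - 5.9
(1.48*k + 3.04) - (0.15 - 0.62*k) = 2.1*k + 2.89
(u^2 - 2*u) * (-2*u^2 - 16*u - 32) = -2*u^4 - 12*u^3 + 64*u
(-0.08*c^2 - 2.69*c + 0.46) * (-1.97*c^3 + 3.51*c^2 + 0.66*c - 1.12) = 0.1576*c^5 + 5.0185*c^4 - 10.4009*c^3 - 0.0711999999999999*c^2 + 3.3164*c - 0.5152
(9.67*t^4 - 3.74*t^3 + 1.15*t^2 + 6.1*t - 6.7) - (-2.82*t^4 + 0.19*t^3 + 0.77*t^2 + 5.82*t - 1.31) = 12.49*t^4 - 3.93*t^3 + 0.38*t^2 + 0.279999999999999*t - 5.39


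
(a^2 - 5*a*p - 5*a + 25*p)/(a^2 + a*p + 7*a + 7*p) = (a^2 - 5*a*p - 5*a + 25*p)/(a^2 + a*p + 7*a + 7*p)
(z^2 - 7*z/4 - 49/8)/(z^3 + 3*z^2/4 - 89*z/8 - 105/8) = (4*z + 7)/(4*z^2 + 17*z + 15)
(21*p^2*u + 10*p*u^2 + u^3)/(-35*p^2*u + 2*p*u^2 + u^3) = (-3*p - u)/(5*p - u)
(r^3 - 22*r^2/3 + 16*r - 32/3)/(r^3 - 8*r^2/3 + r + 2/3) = (3*r^2 - 16*r + 16)/(3*r^2 - 2*r - 1)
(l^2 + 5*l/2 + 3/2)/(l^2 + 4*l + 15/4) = 2*(l + 1)/(2*l + 5)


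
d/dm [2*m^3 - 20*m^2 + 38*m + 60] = 6*m^2 - 40*m + 38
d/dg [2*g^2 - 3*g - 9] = 4*g - 3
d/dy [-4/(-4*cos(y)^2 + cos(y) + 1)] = 4*(8*cos(y) - 1)*sin(y)/(-4*cos(y)^2 + cos(y) + 1)^2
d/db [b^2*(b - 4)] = b*(3*b - 8)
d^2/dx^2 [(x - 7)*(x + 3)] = 2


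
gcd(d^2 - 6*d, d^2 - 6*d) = d^2 - 6*d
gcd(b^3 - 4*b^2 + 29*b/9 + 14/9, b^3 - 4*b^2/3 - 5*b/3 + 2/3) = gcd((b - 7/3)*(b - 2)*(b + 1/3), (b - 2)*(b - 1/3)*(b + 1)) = b - 2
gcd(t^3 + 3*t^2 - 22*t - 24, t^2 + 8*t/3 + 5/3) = t + 1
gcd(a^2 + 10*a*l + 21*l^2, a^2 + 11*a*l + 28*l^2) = a + 7*l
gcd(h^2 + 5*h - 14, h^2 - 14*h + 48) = 1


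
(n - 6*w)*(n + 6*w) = n^2 - 36*w^2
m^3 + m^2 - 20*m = m*(m - 4)*(m + 5)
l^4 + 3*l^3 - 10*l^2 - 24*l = l*(l - 3)*(l + 2)*(l + 4)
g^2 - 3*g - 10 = (g - 5)*(g + 2)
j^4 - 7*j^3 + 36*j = j*(j - 6)*(j - 3)*(j + 2)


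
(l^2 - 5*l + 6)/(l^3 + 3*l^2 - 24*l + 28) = (l - 3)/(l^2 + 5*l - 14)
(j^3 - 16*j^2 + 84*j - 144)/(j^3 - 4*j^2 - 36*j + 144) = (j - 6)/(j + 6)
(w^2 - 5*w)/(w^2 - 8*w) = (w - 5)/(w - 8)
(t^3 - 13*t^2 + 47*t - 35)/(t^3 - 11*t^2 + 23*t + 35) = (t - 1)/(t + 1)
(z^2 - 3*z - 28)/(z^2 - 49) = (z + 4)/(z + 7)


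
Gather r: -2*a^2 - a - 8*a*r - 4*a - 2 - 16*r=-2*a^2 - 5*a + r*(-8*a - 16) - 2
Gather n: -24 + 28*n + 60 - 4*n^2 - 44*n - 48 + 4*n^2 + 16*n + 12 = 0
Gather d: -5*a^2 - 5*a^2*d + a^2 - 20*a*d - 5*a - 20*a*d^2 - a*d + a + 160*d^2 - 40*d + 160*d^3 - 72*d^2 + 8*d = -4*a^2 - 4*a + 160*d^3 + d^2*(88 - 20*a) + d*(-5*a^2 - 21*a - 32)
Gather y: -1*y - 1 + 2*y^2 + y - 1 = 2*y^2 - 2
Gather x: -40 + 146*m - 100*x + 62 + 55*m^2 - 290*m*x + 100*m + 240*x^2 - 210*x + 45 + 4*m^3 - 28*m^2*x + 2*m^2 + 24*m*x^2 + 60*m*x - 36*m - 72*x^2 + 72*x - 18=4*m^3 + 57*m^2 + 210*m + x^2*(24*m + 168) + x*(-28*m^2 - 230*m - 238) + 49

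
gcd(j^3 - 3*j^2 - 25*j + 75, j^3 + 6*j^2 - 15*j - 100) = j + 5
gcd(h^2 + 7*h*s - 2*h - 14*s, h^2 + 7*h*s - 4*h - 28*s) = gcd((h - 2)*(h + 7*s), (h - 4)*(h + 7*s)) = h + 7*s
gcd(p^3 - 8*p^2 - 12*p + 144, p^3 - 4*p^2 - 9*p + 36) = 1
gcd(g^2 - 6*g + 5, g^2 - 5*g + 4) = g - 1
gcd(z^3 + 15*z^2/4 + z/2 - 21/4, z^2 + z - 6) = z + 3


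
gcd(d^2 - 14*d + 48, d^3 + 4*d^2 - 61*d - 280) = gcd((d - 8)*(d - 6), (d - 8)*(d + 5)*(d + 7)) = d - 8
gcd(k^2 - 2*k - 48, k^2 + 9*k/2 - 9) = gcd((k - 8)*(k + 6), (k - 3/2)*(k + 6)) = k + 6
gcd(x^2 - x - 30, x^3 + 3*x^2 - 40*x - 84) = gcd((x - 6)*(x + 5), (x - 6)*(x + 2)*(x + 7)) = x - 6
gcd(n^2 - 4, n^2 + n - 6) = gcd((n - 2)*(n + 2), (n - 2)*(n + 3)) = n - 2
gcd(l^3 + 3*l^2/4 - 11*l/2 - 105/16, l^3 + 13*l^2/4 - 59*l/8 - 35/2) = l^2 - 3*l/4 - 35/8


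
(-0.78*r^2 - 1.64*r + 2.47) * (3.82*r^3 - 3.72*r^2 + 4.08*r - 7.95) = -2.9796*r^5 - 3.3632*r^4 + 12.3538*r^3 - 9.6786*r^2 + 23.1156*r - 19.6365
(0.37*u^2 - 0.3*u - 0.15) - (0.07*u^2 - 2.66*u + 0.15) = 0.3*u^2 + 2.36*u - 0.3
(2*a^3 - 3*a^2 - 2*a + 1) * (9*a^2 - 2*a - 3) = 18*a^5 - 31*a^4 - 18*a^3 + 22*a^2 + 4*a - 3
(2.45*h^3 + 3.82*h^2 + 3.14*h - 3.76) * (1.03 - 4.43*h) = -10.8535*h^4 - 14.3991*h^3 - 9.9756*h^2 + 19.891*h - 3.8728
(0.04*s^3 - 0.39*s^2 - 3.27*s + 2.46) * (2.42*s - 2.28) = 0.0968*s^4 - 1.035*s^3 - 7.0242*s^2 + 13.4088*s - 5.6088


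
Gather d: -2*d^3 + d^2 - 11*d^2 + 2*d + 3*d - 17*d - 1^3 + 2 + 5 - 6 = -2*d^3 - 10*d^2 - 12*d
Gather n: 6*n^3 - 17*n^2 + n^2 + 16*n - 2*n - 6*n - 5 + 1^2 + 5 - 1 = 6*n^3 - 16*n^2 + 8*n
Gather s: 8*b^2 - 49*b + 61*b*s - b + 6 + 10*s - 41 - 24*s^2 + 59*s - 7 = 8*b^2 - 50*b - 24*s^2 + s*(61*b + 69) - 42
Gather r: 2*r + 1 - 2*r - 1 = 0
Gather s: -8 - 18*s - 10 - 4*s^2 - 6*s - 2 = -4*s^2 - 24*s - 20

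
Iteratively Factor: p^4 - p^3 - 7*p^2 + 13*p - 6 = (p - 2)*(p^3 + p^2 - 5*p + 3) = (p - 2)*(p - 1)*(p^2 + 2*p - 3) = (p - 2)*(p - 1)^2*(p + 3)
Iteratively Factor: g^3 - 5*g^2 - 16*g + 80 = (g + 4)*(g^2 - 9*g + 20) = (g - 4)*(g + 4)*(g - 5)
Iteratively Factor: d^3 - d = (d - 1)*(d^2 + d) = (d - 1)*(d + 1)*(d)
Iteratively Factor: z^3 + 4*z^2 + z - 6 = (z + 3)*(z^2 + z - 2) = (z - 1)*(z + 3)*(z + 2)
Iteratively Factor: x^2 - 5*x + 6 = (x - 2)*(x - 3)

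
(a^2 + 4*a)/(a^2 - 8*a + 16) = a*(a + 4)/(a^2 - 8*a + 16)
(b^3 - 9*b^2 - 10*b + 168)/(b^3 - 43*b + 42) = (b^2 - 3*b - 28)/(b^2 + 6*b - 7)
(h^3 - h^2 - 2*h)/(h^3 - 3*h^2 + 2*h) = (h + 1)/(h - 1)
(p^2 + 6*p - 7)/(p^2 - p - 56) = (p - 1)/(p - 8)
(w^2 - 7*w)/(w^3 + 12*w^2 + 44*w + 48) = w*(w - 7)/(w^3 + 12*w^2 + 44*w + 48)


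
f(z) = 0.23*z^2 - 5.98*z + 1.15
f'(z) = 0.46*z - 5.98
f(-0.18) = 2.23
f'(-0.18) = -6.06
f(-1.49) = 10.57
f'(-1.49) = -6.67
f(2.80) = -13.79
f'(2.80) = -4.69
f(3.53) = -17.09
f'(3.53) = -4.36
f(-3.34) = 23.69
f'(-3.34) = -7.52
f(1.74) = -8.56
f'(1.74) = -5.18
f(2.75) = -13.56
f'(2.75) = -4.72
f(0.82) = -3.60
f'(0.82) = -5.60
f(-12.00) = 106.03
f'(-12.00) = -11.50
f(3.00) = -14.72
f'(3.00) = -4.60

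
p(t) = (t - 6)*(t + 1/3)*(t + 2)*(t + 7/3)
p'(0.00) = -35.11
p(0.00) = -9.33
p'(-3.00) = -47.78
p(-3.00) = 16.00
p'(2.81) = -100.96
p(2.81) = -248.07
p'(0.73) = -67.64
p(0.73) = -46.86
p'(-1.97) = 5.03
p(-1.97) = 0.14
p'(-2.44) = -10.21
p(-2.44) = 0.83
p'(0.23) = -45.34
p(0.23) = -18.58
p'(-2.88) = -37.76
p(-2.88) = 10.88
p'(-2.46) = -11.17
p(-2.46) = 1.05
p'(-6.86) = -1214.35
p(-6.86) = 1846.49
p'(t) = (t - 6)*(t + 1/3)*(t + 2) + (t - 6)*(t + 1/3)*(t + 7/3) + (t - 6)*(t + 2)*(t + 7/3) + (t + 1/3)*(t + 2)*(t + 7/3) = 4*t^3 - 4*t^2 - 394*t/9 - 316/9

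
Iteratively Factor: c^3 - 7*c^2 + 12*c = (c - 3)*(c^2 - 4*c) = (c - 4)*(c - 3)*(c)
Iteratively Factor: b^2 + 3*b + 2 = (b + 1)*(b + 2)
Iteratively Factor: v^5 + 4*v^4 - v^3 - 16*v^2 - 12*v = (v + 1)*(v^4 + 3*v^3 - 4*v^2 - 12*v) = (v + 1)*(v + 3)*(v^3 - 4*v) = (v - 2)*(v + 1)*(v + 3)*(v^2 + 2*v) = (v - 2)*(v + 1)*(v + 2)*(v + 3)*(v)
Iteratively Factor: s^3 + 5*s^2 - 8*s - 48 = (s - 3)*(s^2 + 8*s + 16) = (s - 3)*(s + 4)*(s + 4)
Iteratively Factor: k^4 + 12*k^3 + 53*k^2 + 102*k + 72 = (k + 2)*(k^3 + 10*k^2 + 33*k + 36) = (k + 2)*(k + 3)*(k^2 + 7*k + 12) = (k + 2)*(k + 3)*(k + 4)*(k + 3)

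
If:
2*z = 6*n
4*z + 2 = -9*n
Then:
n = -2/21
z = -2/7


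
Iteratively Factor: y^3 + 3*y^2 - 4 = (y + 2)*(y^2 + y - 2) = (y + 2)^2*(y - 1)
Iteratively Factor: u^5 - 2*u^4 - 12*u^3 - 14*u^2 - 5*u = (u + 1)*(u^4 - 3*u^3 - 9*u^2 - 5*u) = (u - 5)*(u + 1)*(u^3 + 2*u^2 + u) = (u - 5)*(u + 1)^2*(u^2 + u) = (u - 5)*(u + 1)^3*(u)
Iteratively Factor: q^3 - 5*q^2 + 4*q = (q - 4)*(q^2 - q) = q*(q - 4)*(q - 1)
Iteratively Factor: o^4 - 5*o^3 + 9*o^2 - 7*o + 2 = (o - 1)*(o^3 - 4*o^2 + 5*o - 2) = (o - 2)*(o - 1)*(o^2 - 2*o + 1) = (o - 2)*(o - 1)^2*(o - 1)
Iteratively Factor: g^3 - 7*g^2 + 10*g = (g)*(g^2 - 7*g + 10) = g*(g - 2)*(g - 5)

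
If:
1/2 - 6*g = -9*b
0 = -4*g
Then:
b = -1/18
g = 0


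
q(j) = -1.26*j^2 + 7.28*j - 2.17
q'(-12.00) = 37.52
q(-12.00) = -270.97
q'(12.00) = -22.96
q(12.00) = -96.25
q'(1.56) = 3.35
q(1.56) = 6.12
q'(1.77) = 2.82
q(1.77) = 6.77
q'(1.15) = 4.38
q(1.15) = 4.54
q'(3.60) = -1.79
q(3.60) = 7.71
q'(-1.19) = 10.28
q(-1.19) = -12.62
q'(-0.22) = 7.83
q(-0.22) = -3.83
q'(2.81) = 0.20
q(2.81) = 8.34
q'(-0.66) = 8.94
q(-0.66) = -7.52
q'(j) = 7.28 - 2.52*j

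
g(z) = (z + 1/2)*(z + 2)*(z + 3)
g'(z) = (z + 1/2)*(z + 2) + (z + 1/2)*(z + 3) + (z + 2)*(z + 3)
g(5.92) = 453.55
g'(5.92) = 178.76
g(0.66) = 11.29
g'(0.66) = 17.07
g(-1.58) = -0.64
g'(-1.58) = -1.39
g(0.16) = 4.50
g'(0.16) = 10.34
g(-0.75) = -0.70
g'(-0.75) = 1.94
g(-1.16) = -1.02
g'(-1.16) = -0.22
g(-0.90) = -0.92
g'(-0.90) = 1.03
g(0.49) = 8.60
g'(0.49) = 14.61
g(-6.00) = -66.00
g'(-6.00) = 50.50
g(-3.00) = 0.00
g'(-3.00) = 2.50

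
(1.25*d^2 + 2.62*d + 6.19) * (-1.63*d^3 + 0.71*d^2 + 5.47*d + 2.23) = -2.0375*d^5 - 3.3831*d^4 - 1.392*d^3 + 21.5138*d^2 + 39.7019*d + 13.8037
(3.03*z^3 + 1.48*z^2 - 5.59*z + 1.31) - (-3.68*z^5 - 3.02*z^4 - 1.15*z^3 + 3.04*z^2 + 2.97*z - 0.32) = 3.68*z^5 + 3.02*z^4 + 4.18*z^3 - 1.56*z^2 - 8.56*z + 1.63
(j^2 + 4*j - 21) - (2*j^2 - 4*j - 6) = -j^2 + 8*j - 15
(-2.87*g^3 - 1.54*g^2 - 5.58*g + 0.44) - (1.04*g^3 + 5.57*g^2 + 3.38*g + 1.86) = -3.91*g^3 - 7.11*g^2 - 8.96*g - 1.42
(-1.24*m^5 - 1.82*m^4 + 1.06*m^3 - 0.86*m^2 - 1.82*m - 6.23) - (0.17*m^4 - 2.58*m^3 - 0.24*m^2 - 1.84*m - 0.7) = -1.24*m^5 - 1.99*m^4 + 3.64*m^3 - 0.62*m^2 + 0.02*m - 5.53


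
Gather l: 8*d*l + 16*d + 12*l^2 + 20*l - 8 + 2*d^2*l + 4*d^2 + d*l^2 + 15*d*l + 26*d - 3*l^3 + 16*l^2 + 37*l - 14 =4*d^2 + 42*d - 3*l^3 + l^2*(d + 28) + l*(2*d^2 + 23*d + 57) - 22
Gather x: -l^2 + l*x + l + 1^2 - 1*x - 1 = -l^2 + l + x*(l - 1)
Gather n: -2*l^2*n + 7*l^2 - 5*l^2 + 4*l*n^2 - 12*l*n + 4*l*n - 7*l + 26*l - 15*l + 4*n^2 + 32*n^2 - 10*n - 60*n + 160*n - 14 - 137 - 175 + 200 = 2*l^2 + 4*l + n^2*(4*l + 36) + n*(-2*l^2 - 8*l + 90) - 126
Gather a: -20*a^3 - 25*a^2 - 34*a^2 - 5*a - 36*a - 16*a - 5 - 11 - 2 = -20*a^3 - 59*a^2 - 57*a - 18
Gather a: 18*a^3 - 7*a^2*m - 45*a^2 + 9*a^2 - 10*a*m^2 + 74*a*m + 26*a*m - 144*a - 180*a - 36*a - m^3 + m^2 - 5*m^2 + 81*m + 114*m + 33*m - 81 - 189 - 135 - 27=18*a^3 + a^2*(-7*m - 36) + a*(-10*m^2 + 100*m - 360) - m^3 - 4*m^2 + 228*m - 432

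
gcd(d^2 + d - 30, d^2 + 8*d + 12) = d + 6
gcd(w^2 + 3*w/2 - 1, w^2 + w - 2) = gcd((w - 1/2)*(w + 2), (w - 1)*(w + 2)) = w + 2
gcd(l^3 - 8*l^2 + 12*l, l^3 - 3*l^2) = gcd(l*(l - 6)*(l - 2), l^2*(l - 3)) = l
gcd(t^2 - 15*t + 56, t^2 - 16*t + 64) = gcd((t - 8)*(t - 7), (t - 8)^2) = t - 8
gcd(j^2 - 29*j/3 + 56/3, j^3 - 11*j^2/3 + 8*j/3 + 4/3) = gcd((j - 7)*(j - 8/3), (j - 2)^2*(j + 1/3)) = 1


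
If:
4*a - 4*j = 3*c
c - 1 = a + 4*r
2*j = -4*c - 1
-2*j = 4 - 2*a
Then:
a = -23/6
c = 8/3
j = -35/6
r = 11/8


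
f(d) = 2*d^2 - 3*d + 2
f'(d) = 4*d - 3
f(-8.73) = 180.62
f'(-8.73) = -37.92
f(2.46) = 6.72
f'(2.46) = 6.84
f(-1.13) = 7.94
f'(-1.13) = -7.52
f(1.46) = 1.88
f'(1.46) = 2.84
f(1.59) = 2.29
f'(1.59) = 3.36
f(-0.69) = 5.02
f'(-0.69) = -5.76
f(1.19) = 1.26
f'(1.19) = 1.76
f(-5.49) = 78.75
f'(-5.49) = -24.96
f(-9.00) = 191.00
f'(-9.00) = -39.00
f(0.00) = 2.00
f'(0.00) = -3.00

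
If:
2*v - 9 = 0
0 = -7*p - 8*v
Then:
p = -36/7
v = 9/2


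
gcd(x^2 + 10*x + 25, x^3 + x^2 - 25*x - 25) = x + 5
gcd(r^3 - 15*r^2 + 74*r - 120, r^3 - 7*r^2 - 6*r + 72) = r^2 - 10*r + 24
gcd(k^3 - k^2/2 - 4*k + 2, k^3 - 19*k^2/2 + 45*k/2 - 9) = k - 1/2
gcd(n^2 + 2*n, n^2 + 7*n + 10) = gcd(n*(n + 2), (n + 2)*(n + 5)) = n + 2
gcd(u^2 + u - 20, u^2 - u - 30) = u + 5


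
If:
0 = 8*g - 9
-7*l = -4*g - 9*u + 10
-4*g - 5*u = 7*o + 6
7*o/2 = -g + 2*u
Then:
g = 9/8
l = -55/28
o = -71/84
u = -11/12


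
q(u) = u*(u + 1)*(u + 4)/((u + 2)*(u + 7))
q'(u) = -u*(u + 1)*(u + 4)/((u + 2)*(u + 7)^2) + u*(u + 1)/((u + 2)*(u + 7)) - u*(u + 1)*(u + 4)/((u + 2)^2*(u + 7)) + u*(u + 4)/((u + 2)*(u + 7)) + (u + 1)*(u + 4)/((u + 2)*(u + 7)) = (u^4 + 18*u^3 + 83*u^2 + 140*u + 56)/(u^4 + 18*u^3 + 109*u^2 + 252*u + 196)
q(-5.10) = 3.91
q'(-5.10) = -6.06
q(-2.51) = -2.47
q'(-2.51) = -3.33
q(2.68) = 1.45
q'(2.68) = 0.69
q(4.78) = 3.04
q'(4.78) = 0.80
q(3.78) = 2.26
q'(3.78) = 0.76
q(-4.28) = 0.63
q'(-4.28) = -2.56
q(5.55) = 3.66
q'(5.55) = 0.83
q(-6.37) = 29.45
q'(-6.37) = -62.53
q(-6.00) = 15.00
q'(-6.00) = -24.25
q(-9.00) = -25.71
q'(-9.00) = -5.32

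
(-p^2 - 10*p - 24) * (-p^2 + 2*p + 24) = p^4 + 8*p^3 - 20*p^2 - 288*p - 576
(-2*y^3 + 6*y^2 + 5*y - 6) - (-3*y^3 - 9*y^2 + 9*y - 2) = y^3 + 15*y^2 - 4*y - 4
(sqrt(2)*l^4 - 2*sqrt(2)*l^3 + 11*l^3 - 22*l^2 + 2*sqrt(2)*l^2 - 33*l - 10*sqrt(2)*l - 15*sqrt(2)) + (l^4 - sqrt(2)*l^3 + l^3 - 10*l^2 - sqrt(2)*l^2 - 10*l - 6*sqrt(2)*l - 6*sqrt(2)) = l^4 + sqrt(2)*l^4 - 3*sqrt(2)*l^3 + 12*l^3 - 32*l^2 + sqrt(2)*l^2 - 43*l - 16*sqrt(2)*l - 21*sqrt(2)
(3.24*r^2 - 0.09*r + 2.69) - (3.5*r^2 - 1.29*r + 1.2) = -0.26*r^2 + 1.2*r + 1.49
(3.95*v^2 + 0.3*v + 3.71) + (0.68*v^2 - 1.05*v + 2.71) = 4.63*v^2 - 0.75*v + 6.42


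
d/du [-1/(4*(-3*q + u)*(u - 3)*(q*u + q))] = (-(3*q - u)*(u - 3) - (3*q - u)*(u + 1) + (u - 3)*(u + 1))/(4*q*(3*q - u)^2*(u - 3)^2*(u + 1)^2)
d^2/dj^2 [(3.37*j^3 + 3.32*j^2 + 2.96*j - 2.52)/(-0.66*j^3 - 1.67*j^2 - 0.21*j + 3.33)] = (-3.5527136788005e-15*j^7 + 4.53644399999999*j^6 - 4.93376400000005*j^5 - 92.520648*j^4 - 108.853216*j^3 - 130.439322*j^2 - 284.449374*j - 49.519944)/(0.287496*j^9 + 2.182356*j^8 + 5.79645*j^7 + 1.694591*j^6 - 20.177631*j^5 - 30.409398*j^4 + 14.958297*j^3 + 55.11483*j^2 + 6.986007*j - 36.926037)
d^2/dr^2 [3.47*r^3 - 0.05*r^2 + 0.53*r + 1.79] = 20.82*r - 0.1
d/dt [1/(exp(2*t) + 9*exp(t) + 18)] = (-2*exp(t) - 9)*exp(t)/(exp(2*t) + 9*exp(t) + 18)^2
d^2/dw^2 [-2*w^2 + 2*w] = -4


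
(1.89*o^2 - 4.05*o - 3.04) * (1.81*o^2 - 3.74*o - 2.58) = 3.4209*o^4 - 14.3991*o^3 + 4.7684*o^2 + 21.8186*o + 7.8432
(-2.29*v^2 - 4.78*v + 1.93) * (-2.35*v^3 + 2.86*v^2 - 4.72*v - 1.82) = 5.3815*v^5 + 4.6836*v^4 - 7.3975*v^3 + 32.2492*v^2 - 0.409999999999998*v - 3.5126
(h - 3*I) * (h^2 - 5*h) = h^3 - 5*h^2 - 3*I*h^2 + 15*I*h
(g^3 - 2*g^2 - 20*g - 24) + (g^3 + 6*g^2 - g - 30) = 2*g^3 + 4*g^2 - 21*g - 54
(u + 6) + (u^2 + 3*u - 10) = u^2 + 4*u - 4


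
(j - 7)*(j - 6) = j^2 - 13*j + 42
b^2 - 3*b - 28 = (b - 7)*(b + 4)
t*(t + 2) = t^2 + 2*t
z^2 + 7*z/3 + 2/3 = (z + 1/3)*(z + 2)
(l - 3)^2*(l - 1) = l^3 - 7*l^2 + 15*l - 9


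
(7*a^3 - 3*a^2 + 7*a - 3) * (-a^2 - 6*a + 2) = -7*a^5 - 39*a^4 + 25*a^3 - 45*a^2 + 32*a - 6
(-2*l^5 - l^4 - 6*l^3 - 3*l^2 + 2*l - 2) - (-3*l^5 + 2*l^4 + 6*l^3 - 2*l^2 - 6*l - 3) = l^5 - 3*l^4 - 12*l^3 - l^2 + 8*l + 1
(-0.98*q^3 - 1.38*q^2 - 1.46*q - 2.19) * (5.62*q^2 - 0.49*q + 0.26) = -5.5076*q^5 - 7.2754*q^4 - 7.7838*q^3 - 11.9512*q^2 + 0.6935*q - 0.5694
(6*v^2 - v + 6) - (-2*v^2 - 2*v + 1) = 8*v^2 + v + 5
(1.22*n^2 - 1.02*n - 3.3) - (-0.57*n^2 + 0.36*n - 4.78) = 1.79*n^2 - 1.38*n + 1.48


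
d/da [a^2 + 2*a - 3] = 2*a + 2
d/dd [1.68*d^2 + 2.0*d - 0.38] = 3.36*d + 2.0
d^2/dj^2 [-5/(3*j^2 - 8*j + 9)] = 10*(9*j^2 - 24*j - 4*(3*j - 4)^2 + 27)/(3*j^2 - 8*j + 9)^3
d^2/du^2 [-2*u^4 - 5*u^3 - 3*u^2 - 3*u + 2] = -24*u^2 - 30*u - 6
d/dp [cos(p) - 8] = -sin(p)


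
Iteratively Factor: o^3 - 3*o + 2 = (o - 1)*(o^2 + o - 2) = (o - 1)^2*(o + 2)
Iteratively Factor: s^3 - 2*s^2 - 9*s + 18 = (s + 3)*(s^2 - 5*s + 6) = (s - 2)*(s + 3)*(s - 3)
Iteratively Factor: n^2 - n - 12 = (n + 3)*(n - 4)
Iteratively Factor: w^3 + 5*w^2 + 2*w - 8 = (w + 2)*(w^2 + 3*w - 4) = (w + 2)*(w + 4)*(w - 1)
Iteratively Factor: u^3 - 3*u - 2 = (u + 1)*(u^2 - u - 2) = (u - 2)*(u + 1)*(u + 1)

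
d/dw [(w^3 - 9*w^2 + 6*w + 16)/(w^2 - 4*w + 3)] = (w^4 - 8*w^3 + 39*w^2 - 86*w + 82)/(w^4 - 8*w^3 + 22*w^2 - 24*w + 9)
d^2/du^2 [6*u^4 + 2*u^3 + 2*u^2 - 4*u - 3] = 72*u^2 + 12*u + 4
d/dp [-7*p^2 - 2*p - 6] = -14*p - 2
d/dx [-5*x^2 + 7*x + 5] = 7 - 10*x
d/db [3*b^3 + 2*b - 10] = 9*b^2 + 2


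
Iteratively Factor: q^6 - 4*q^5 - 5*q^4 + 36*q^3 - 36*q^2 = (q - 2)*(q^5 - 2*q^4 - 9*q^3 + 18*q^2) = q*(q - 2)*(q^4 - 2*q^3 - 9*q^2 + 18*q) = q*(q - 2)^2*(q^3 - 9*q) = q*(q - 3)*(q - 2)^2*(q^2 + 3*q) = q*(q - 3)*(q - 2)^2*(q + 3)*(q)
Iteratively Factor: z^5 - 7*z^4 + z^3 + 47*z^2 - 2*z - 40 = (z + 2)*(z^4 - 9*z^3 + 19*z^2 + 9*z - 20) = (z - 1)*(z + 2)*(z^3 - 8*z^2 + 11*z + 20) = (z - 1)*(z + 1)*(z + 2)*(z^2 - 9*z + 20) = (z - 5)*(z - 1)*(z + 1)*(z + 2)*(z - 4)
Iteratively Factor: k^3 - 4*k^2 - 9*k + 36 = (k + 3)*(k^2 - 7*k + 12) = (k - 3)*(k + 3)*(k - 4)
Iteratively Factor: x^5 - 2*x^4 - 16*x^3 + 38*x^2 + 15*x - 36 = (x + 1)*(x^4 - 3*x^3 - 13*x^2 + 51*x - 36) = (x - 3)*(x + 1)*(x^3 - 13*x + 12) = (x - 3)*(x + 1)*(x + 4)*(x^2 - 4*x + 3) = (x - 3)*(x - 1)*(x + 1)*(x + 4)*(x - 3)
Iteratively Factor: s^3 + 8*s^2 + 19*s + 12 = (s + 1)*(s^2 + 7*s + 12) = (s + 1)*(s + 3)*(s + 4)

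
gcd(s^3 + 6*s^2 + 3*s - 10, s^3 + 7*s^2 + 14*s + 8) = s + 2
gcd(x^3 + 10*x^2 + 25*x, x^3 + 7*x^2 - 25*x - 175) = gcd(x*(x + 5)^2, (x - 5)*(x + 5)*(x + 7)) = x + 5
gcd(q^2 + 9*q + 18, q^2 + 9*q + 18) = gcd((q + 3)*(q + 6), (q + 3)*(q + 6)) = q^2 + 9*q + 18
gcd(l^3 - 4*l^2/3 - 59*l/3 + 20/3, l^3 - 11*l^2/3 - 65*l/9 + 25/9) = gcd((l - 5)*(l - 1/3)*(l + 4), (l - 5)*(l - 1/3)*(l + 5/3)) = l^2 - 16*l/3 + 5/3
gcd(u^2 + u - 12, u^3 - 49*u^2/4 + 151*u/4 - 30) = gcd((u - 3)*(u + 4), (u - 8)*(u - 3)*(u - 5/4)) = u - 3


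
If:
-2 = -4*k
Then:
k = 1/2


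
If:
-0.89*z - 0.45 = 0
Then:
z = -0.51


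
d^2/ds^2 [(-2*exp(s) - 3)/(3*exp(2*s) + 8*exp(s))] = 6*(-3*exp(3*s) - 10*exp(2*s) - 36*exp(s) - 32)*exp(-s)/(27*exp(3*s) + 216*exp(2*s) + 576*exp(s) + 512)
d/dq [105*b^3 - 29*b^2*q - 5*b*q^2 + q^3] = -29*b^2 - 10*b*q + 3*q^2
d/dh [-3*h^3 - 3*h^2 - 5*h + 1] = -9*h^2 - 6*h - 5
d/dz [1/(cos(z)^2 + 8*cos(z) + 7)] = 2*(cos(z) + 4)*sin(z)/(cos(z)^2 + 8*cos(z) + 7)^2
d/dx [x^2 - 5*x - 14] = 2*x - 5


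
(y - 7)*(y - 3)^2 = y^3 - 13*y^2 + 51*y - 63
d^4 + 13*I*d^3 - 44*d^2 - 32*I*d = d*(d + I)*(d + 4*I)*(d + 8*I)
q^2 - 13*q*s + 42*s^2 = (q - 7*s)*(q - 6*s)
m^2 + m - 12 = (m - 3)*(m + 4)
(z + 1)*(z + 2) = z^2 + 3*z + 2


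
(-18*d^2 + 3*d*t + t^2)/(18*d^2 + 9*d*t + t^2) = (-3*d + t)/(3*d + t)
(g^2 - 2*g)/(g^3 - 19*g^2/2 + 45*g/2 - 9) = 2*g*(g - 2)/(2*g^3 - 19*g^2 + 45*g - 18)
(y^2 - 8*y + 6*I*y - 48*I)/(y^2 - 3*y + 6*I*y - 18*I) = (y - 8)/(y - 3)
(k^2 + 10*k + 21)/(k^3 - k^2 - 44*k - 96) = (k + 7)/(k^2 - 4*k - 32)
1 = 1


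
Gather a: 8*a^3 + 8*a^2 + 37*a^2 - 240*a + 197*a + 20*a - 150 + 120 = 8*a^3 + 45*a^2 - 23*a - 30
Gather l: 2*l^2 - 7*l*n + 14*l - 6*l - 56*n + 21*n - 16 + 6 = 2*l^2 + l*(8 - 7*n) - 35*n - 10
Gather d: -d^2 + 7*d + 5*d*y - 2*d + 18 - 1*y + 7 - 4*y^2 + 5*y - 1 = -d^2 + d*(5*y + 5) - 4*y^2 + 4*y + 24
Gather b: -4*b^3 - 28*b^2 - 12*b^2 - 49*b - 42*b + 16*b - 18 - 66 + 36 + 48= -4*b^3 - 40*b^2 - 75*b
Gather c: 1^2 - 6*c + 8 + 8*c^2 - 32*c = 8*c^2 - 38*c + 9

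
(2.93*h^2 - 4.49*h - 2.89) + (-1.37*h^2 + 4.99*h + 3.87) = 1.56*h^2 + 0.5*h + 0.98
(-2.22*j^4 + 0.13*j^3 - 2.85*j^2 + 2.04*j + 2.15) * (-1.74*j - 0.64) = 3.8628*j^5 + 1.1946*j^4 + 4.8758*j^3 - 1.7256*j^2 - 5.0466*j - 1.376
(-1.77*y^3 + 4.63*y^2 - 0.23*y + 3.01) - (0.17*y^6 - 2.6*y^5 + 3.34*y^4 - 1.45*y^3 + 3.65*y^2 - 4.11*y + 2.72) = -0.17*y^6 + 2.6*y^5 - 3.34*y^4 - 0.32*y^3 + 0.98*y^2 + 3.88*y + 0.29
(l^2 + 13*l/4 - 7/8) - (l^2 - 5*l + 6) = 33*l/4 - 55/8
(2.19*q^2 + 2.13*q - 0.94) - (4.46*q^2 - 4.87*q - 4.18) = -2.27*q^2 + 7.0*q + 3.24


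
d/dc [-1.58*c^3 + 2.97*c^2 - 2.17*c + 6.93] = -4.74*c^2 + 5.94*c - 2.17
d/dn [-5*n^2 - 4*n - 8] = -10*n - 4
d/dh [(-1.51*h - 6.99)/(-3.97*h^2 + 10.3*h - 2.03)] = (-5.9947*h^2 - 55.5006*h + 75.0623)/(15.7609*h^4 - 81.782*h^3 + 122.2082*h^2 - 41.818*h + 4.1209)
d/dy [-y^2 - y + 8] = -2*y - 1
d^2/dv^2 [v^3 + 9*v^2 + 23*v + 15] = 6*v + 18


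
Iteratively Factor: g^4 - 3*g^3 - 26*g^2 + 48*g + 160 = (g + 4)*(g^3 - 7*g^2 + 2*g + 40) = (g - 4)*(g + 4)*(g^2 - 3*g - 10) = (g - 5)*(g - 4)*(g + 4)*(g + 2)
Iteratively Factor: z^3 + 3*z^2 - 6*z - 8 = (z - 2)*(z^2 + 5*z + 4) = (z - 2)*(z + 1)*(z + 4)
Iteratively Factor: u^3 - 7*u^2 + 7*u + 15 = (u + 1)*(u^2 - 8*u + 15) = (u - 5)*(u + 1)*(u - 3)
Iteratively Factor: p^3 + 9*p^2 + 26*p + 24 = (p + 2)*(p^2 + 7*p + 12) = (p + 2)*(p + 3)*(p + 4)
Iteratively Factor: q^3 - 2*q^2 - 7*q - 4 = (q - 4)*(q^2 + 2*q + 1) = (q - 4)*(q + 1)*(q + 1)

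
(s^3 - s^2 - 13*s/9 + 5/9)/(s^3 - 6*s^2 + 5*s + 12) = (s^2 - 2*s + 5/9)/(s^2 - 7*s + 12)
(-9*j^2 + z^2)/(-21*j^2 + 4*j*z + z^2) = (3*j + z)/(7*j + z)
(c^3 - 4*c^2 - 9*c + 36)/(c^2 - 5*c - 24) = (c^2 - 7*c + 12)/(c - 8)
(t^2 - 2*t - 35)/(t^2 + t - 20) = (t - 7)/(t - 4)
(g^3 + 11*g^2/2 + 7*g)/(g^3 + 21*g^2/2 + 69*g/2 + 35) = g/(g + 5)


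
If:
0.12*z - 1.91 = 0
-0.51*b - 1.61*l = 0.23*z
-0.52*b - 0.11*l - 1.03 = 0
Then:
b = -1.61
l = -1.76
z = 15.92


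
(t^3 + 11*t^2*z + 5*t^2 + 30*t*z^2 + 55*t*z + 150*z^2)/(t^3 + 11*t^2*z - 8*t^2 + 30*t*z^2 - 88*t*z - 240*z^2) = (t + 5)/(t - 8)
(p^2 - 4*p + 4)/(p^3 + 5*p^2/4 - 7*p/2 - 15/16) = 16*(p^2 - 4*p + 4)/(16*p^3 + 20*p^2 - 56*p - 15)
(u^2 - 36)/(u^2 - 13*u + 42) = (u + 6)/(u - 7)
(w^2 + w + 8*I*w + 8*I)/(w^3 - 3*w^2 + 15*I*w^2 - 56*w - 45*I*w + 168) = (w + 1)/(w^2 + w*(-3 + 7*I) - 21*I)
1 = 1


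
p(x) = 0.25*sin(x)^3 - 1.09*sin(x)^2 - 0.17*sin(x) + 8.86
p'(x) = 0.75*sin(x)^2*cos(x) - 2.18*sin(x)*cos(x) - 0.17*cos(x)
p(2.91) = 8.77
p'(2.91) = 0.61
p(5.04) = 7.83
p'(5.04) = 0.83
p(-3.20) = 8.85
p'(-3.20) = 0.29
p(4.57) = 7.72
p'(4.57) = -0.39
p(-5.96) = 8.70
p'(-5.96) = -0.75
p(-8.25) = 7.89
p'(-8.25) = -0.96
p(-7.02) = 8.41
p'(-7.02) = 1.21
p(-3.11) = 8.86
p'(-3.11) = 0.10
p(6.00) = 8.82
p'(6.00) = 0.48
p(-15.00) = 8.44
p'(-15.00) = -1.19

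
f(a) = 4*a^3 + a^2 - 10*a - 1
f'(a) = 12*a^2 + 2*a - 10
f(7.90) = 1954.57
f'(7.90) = 754.72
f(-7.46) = -1531.39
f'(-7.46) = 642.90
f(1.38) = -2.38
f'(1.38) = 15.61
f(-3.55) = -131.85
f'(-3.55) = 134.13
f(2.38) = 34.79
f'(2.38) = 62.73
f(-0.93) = 5.95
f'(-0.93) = -1.48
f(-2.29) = -20.89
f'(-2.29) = 48.35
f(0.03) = -1.30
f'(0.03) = -9.93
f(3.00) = 86.00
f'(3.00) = 104.00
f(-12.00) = -6649.00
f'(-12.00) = 1694.00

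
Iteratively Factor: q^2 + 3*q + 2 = (q + 1)*(q + 2)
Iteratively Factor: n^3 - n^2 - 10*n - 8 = (n - 4)*(n^2 + 3*n + 2) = (n - 4)*(n + 2)*(n + 1)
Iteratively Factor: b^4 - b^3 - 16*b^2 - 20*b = (b - 5)*(b^3 + 4*b^2 + 4*b) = (b - 5)*(b + 2)*(b^2 + 2*b) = (b - 5)*(b + 2)^2*(b)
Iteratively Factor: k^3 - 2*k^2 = (k)*(k^2 - 2*k) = k*(k - 2)*(k)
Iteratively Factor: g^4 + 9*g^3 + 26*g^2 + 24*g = (g + 3)*(g^3 + 6*g^2 + 8*g) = (g + 3)*(g + 4)*(g^2 + 2*g) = g*(g + 3)*(g + 4)*(g + 2)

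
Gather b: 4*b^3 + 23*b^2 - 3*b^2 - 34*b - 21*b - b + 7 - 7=4*b^3 + 20*b^2 - 56*b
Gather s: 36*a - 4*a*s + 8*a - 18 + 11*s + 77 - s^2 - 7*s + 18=44*a - s^2 + s*(4 - 4*a) + 77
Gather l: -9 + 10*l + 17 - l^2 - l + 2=-l^2 + 9*l + 10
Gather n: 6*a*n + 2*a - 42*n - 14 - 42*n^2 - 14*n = 2*a - 42*n^2 + n*(6*a - 56) - 14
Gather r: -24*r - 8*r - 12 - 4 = -32*r - 16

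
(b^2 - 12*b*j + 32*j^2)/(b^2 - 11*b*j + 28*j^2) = (b - 8*j)/(b - 7*j)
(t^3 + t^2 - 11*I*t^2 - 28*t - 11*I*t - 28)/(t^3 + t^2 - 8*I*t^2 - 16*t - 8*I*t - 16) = (t - 7*I)/(t - 4*I)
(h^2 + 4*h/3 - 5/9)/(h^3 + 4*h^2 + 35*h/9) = (3*h - 1)/(h*(3*h + 7))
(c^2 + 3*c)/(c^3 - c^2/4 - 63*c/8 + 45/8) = 8*c/(8*c^2 - 26*c + 15)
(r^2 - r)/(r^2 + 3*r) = (r - 1)/(r + 3)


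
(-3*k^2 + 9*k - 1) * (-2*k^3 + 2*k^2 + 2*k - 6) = 6*k^5 - 24*k^4 + 14*k^3 + 34*k^2 - 56*k + 6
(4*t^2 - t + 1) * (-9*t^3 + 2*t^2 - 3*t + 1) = -36*t^5 + 17*t^4 - 23*t^3 + 9*t^2 - 4*t + 1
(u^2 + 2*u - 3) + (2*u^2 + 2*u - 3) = 3*u^2 + 4*u - 6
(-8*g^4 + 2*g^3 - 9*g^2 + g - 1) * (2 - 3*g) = 24*g^5 - 22*g^4 + 31*g^3 - 21*g^2 + 5*g - 2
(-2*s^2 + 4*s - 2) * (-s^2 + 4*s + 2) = 2*s^4 - 12*s^3 + 14*s^2 - 4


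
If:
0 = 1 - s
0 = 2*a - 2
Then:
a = 1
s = 1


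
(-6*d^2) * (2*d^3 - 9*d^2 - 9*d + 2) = -12*d^5 + 54*d^4 + 54*d^3 - 12*d^2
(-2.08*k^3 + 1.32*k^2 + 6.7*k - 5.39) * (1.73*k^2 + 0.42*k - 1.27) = -3.5984*k^5 + 1.41*k^4 + 14.787*k^3 - 8.1871*k^2 - 10.7728*k + 6.8453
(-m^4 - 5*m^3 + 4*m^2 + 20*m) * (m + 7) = -m^5 - 12*m^4 - 31*m^3 + 48*m^2 + 140*m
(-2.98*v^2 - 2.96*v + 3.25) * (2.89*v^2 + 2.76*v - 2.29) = -8.6122*v^4 - 16.7792*v^3 + 8.0471*v^2 + 15.7484*v - 7.4425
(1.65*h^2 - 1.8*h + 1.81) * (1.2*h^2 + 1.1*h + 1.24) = 1.98*h^4 - 0.345*h^3 + 2.238*h^2 - 0.241*h + 2.2444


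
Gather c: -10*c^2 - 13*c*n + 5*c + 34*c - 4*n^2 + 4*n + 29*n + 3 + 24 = -10*c^2 + c*(39 - 13*n) - 4*n^2 + 33*n + 27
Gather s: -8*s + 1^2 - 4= -8*s - 3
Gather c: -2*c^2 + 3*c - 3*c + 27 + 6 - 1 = 32 - 2*c^2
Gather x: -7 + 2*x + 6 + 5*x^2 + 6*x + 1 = 5*x^2 + 8*x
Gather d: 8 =8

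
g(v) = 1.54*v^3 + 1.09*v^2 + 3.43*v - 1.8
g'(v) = 4.62*v^2 + 2.18*v + 3.43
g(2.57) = 40.36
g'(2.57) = 39.55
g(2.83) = 51.54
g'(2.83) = 46.60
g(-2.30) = -22.66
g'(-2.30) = 22.86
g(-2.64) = -31.59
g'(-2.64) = 29.87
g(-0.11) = -2.17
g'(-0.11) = 3.25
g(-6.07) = -326.88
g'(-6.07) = 160.42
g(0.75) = 2.04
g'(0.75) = 7.66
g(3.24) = 73.13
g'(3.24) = 58.99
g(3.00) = 59.88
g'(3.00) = 51.55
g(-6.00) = -315.78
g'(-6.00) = 156.67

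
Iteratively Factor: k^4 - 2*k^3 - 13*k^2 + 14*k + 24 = (k + 1)*(k^3 - 3*k^2 - 10*k + 24) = (k - 2)*(k + 1)*(k^2 - k - 12) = (k - 2)*(k + 1)*(k + 3)*(k - 4)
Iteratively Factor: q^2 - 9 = (q + 3)*(q - 3)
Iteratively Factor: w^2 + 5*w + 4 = (w + 1)*(w + 4)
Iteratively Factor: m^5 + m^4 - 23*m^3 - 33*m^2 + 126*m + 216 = (m - 4)*(m^4 + 5*m^3 - 3*m^2 - 45*m - 54) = (m - 4)*(m - 3)*(m^3 + 8*m^2 + 21*m + 18) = (m - 4)*(m - 3)*(m + 3)*(m^2 + 5*m + 6) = (m - 4)*(m - 3)*(m + 3)^2*(m + 2)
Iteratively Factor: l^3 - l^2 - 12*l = (l + 3)*(l^2 - 4*l) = l*(l + 3)*(l - 4)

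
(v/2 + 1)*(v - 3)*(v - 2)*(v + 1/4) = v^4/2 - 11*v^3/8 - 19*v^2/8 + 11*v/2 + 3/2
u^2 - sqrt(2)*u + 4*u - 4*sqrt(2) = (u + 4)*(u - sqrt(2))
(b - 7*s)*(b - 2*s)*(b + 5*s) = b^3 - 4*b^2*s - 31*b*s^2 + 70*s^3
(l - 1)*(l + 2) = l^2 + l - 2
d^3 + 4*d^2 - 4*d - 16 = (d - 2)*(d + 2)*(d + 4)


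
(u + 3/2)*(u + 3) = u^2 + 9*u/2 + 9/2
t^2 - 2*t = t*(t - 2)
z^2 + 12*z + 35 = (z + 5)*(z + 7)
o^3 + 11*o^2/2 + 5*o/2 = o*(o + 1/2)*(o + 5)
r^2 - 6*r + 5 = (r - 5)*(r - 1)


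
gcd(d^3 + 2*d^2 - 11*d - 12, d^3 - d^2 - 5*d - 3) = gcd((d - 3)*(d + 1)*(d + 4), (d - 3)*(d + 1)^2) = d^2 - 2*d - 3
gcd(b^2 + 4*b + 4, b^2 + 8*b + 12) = b + 2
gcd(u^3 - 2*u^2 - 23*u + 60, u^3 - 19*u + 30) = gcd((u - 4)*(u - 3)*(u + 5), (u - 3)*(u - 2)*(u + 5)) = u^2 + 2*u - 15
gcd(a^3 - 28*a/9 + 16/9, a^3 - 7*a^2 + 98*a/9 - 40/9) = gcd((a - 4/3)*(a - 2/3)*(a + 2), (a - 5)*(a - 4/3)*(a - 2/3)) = a^2 - 2*a + 8/9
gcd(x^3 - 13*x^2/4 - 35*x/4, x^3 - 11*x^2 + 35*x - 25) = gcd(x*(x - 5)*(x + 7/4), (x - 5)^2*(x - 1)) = x - 5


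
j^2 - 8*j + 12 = (j - 6)*(j - 2)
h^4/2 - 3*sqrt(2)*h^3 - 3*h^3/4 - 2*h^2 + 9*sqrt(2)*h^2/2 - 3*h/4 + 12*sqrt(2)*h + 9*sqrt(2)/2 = (h/2 + 1/2)*(h - 3)*(h + 1/2)*(h - 6*sqrt(2))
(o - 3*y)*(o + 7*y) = o^2 + 4*o*y - 21*y^2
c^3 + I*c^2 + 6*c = c*(c - 2*I)*(c + 3*I)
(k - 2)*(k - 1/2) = k^2 - 5*k/2 + 1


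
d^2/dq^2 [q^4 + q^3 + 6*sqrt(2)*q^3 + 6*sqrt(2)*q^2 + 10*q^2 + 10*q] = 12*q^2 + 6*q + 36*sqrt(2)*q + 12*sqrt(2) + 20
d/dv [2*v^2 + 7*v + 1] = 4*v + 7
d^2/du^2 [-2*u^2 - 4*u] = -4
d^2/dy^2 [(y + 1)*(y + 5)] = 2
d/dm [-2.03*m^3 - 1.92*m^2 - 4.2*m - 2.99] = -6.09*m^2 - 3.84*m - 4.2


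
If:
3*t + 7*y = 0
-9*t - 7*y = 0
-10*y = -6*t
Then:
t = 0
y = 0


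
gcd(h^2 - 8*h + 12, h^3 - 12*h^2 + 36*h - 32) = h - 2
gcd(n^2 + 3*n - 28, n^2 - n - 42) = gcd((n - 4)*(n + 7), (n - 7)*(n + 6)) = 1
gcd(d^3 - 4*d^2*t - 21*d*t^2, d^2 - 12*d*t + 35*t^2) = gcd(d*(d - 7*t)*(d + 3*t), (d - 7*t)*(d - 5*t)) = -d + 7*t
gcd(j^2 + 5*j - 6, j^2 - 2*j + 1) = j - 1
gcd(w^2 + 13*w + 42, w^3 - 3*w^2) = 1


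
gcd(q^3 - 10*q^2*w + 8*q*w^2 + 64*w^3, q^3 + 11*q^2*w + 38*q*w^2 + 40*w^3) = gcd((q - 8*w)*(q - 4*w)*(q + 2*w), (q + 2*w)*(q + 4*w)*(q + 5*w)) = q + 2*w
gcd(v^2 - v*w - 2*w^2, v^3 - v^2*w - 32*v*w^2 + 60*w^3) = v - 2*w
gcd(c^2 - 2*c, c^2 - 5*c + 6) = c - 2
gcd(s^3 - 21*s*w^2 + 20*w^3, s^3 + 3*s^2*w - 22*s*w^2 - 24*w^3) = s - 4*w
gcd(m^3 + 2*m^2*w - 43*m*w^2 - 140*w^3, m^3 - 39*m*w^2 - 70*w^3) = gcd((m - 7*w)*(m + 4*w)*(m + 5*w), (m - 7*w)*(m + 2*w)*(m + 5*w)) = -m^2 + 2*m*w + 35*w^2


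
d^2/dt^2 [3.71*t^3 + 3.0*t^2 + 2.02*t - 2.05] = 22.26*t + 6.0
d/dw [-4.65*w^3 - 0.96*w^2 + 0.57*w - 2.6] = -13.95*w^2 - 1.92*w + 0.57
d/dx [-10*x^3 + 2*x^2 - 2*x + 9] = -30*x^2 + 4*x - 2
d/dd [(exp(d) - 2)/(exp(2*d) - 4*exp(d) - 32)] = (-2*(exp(d) - 2)^2 + exp(2*d) - 4*exp(d) - 32)*exp(d)/(-exp(2*d) + 4*exp(d) + 32)^2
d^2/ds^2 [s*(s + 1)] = 2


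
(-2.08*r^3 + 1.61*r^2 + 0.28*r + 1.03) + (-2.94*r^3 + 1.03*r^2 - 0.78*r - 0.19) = -5.02*r^3 + 2.64*r^2 - 0.5*r + 0.84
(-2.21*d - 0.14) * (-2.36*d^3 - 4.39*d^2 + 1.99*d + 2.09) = 5.2156*d^4 + 10.0323*d^3 - 3.7833*d^2 - 4.8975*d - 0.2926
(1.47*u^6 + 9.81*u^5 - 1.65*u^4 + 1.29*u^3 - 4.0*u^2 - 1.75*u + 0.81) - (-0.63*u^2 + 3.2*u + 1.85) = 1.47*u^6 + 9.81*u^5 - 1.65*u^4 + 1.29*u^3 - 3.37*u^2 - 4.95*u - 1.04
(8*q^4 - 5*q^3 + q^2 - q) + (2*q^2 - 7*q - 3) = 8*q^4 - 5*q^3 + 3*q^2 - 8*q - 3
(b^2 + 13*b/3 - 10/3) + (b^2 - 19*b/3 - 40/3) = 2*b^2 - 2*b - 50/3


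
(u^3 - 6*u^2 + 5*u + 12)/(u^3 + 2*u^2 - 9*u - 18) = (u^2 - 3*u - 4)/(u^2 + 5*u + 6)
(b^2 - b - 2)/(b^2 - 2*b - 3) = (b - 2)/(b - 3)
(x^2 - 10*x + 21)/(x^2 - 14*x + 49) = (x - 3)/(x - 7)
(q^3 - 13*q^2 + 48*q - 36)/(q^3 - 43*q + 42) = (q - 6)/(q + 7)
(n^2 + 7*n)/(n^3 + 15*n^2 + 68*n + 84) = n/(n^2 + 8*n + 12)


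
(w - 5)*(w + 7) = w^2 + 2*w - 35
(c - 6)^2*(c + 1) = c^3 - 11*c^2 + 24*c + 36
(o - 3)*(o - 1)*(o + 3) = o^3 - o^2 - 9*o + 9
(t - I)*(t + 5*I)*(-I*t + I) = -I*t^3 + 4*t^2 + I*t^2 - 4*t - 5*I*t + 5*I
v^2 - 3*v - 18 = (v - 6)*(v + 3)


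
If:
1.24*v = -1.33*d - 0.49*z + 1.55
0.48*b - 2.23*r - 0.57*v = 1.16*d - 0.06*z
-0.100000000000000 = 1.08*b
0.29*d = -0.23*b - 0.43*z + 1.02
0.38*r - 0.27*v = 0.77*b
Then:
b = -0.09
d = 0.21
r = -0.10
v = 0.12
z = 2.28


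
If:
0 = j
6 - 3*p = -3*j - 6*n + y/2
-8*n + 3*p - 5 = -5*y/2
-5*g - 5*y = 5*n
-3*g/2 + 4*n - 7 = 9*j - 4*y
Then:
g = -14/11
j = 0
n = 39/44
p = 89/24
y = 17/44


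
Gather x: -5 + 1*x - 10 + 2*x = 3*x - 15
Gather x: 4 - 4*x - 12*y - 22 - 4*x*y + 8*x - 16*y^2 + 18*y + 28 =x*(4 - 4*y) - 16*y^2 + 6*y + 10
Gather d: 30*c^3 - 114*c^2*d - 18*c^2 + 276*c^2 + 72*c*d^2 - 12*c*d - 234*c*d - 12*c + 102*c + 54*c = 30*c^3 + 258*c^2 + 72*c*d^2 + 144*c + d*(-114*c^2 - 246*c)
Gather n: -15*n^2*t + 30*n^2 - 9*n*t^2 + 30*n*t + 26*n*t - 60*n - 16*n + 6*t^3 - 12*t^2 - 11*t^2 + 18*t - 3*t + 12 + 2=n^2*(30 - 15*t) + n*(-9*t^2 + 56*t - 76) + 6*t^3 - 23*t^2 + 15*t + 14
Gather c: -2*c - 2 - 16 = -2*c - 18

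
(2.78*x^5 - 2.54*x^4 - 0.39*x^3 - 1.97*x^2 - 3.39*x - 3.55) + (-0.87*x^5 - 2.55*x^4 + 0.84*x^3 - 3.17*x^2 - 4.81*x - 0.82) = 1.91*x^5 - 5.09*x^4 + 0.45*x^3 - 5.14*x^2 - 8.2*x - 4.37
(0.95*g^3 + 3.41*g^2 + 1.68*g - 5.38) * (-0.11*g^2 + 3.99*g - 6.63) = -0.1045*g^5 + 3.4154*g^4 + 7.1226*g^3 - 15.3133*g^2 - 32.6046*g + 35.6694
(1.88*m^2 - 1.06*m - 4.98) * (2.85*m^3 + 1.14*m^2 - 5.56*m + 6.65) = 5.358*m^5 - 0.877800000000001*m^4 - 25.8542*m^3 + 12.7184*m^2 + 20.6398*m - 33.117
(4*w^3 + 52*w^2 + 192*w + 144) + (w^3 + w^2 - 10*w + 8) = 5*w^3 + 53*w^2 + 182*w + 152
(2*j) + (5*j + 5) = 7*j + 5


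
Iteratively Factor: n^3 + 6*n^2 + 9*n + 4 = (n + 1)*(n^2 + 5*n + 4) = (n + 1)^2*(n + 4)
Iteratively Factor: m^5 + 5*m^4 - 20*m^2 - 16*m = (m + 2)*(m^4 + 3*m^3 - 6*m^2 - 8*m) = (m - 2)*(m + 2)*(m^3 + 5*m^2 + 4*m) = (m - 2)*(m + 1)*(m + 2)*(m^2 + 4*m) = (m - 2)*(m + 1)*(m + 2)*(m + 4)*(m)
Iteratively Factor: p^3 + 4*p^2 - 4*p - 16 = (p - 2)*(p^2 + 6*p + 8) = (p - 2)*(p + 4)*(p + 2)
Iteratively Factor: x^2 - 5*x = (x)*(x - 5)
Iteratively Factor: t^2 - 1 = (t - 1)*(t + 1)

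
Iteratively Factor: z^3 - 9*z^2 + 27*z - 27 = (z - 3)*(z^2 - 6*z + 9) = (z - 3)^2*(z - 3)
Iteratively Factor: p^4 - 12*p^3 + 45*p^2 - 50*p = (p)*(p^3 - 12*p^2 + 45*p - 50) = p*(p - 5)*(p^2 - 7*p + 10) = p*(p - 5)*(p - 2)*(p - 5)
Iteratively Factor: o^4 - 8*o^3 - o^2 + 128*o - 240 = (o - 3)*(o^3 - 5*o^2 - 16*o + 80) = (o - 3)*(o + 4)*(o^2 - 9*o + 20) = (o - 5)*(o - 3)*(o + 4)*(o - 4)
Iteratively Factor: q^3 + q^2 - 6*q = (q)*(q^2 + q - 6) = q*(q + 3)*(q - 2)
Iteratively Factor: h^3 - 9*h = (h)*(h^2 - 9) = h*(h - 3)*(h + 3)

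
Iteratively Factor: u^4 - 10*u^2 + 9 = (u - 3)*(u^3 + 3*u^2 - u - 3) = (u - 3)*(u + 3)*(u^2 - 1) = (u - 3)*(u - 1)*(u + 3)*(u + 1)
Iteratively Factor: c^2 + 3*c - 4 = (c - 1)*(c + 4)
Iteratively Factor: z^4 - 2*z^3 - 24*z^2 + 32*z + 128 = (z - 4)*(z^3 + 2*z^2 - 16*z - 32) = (z - 4)*(z + 2)*(z^2 - 16) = (z - 4)^2*(z + 2)*(z + 4)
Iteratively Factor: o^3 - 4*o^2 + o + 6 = (o - 2)*(o^2 - 2*o - 3) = (o - 2)*(o + 1)*(o - 3)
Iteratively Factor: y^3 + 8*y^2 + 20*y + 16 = (y + 2)*(y^2 + 6*y + 8) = (y + 2)*(y + 4)*(y + 2)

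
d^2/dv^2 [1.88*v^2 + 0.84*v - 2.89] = 3.76000000000000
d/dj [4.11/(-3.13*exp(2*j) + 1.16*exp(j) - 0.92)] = (25.7286*exp(j) - 4.7676)*exp(j)/(3.13*exp(2*j) - 1.16*exp(j) + 0.92)^2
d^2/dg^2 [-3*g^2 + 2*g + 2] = -6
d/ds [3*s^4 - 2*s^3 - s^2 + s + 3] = 12*s^3 - 6*s^2 - 2*s + 1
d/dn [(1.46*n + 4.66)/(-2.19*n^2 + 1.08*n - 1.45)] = (3.1974*n^2 + 20.4108*n - 7.1498)/(4.7961*n^4 - 4.7304*n^3 + 7.5174*n^2 - 3.132*n + 2.1025)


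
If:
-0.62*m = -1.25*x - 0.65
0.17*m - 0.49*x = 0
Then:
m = 3.49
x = 1.21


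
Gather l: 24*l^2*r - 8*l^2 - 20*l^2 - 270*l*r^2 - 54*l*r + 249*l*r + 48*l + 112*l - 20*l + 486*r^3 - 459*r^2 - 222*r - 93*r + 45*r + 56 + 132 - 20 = l^2*(24*r - 28) + l*(-270*r^2 + 195*r + 140) + 486*r^3 - 459*r^2 - 270*r + 168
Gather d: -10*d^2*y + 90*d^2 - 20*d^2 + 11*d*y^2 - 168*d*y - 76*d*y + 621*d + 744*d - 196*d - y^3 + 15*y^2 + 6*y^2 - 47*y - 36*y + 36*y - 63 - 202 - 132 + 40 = d^2*(70 - 10*y) + d*(11*y^2 - 244*y + 1169) - y^3 + 21*y^2 - 47*y - 357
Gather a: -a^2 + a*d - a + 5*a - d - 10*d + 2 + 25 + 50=-a^2 + a*(d + 4) - 11*d + 77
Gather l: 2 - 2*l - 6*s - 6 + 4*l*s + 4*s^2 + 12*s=l*(4*s - 2) + 4*s^2 + 6*s - 4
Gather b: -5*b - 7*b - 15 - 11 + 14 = -12*b - 12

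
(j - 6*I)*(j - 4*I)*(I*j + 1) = I*j^3 + 11*j^2 - 34*I*j - 24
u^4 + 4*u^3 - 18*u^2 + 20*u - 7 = (u - 1)^3*(u + 7)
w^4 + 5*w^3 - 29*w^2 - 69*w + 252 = (w - 3)^2*(w + 4)*(w + 7)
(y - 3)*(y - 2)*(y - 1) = y^3 - 6*y^2 + 11*y - 6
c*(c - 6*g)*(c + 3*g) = c^3 - 3*c^2*g - 18*c*g^2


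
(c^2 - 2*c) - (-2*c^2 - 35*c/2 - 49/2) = 3*c^2 + 31*c/2 + 49/2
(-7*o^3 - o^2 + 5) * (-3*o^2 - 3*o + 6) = 21*o^5 + 24*o^4 - 39*o^3 - 21*o^2 - 15*o + 30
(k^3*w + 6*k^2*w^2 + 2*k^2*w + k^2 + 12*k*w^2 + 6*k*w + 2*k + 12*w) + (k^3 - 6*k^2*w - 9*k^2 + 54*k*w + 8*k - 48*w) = k^3*w + k^3 + 6*k^2*w^2 - 4*k^2*w - 8*k^2 + 12*k*w^2 + 60*k*w + 10*k - 36*w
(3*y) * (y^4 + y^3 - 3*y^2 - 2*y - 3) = 3*y^5 + 3*y^4 - 9*y^3 - 6*y^2 - 9*y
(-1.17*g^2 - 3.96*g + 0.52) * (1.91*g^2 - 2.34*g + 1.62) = -2.2347*g^4 - 4.8258*g^3 + 8.3642*g^2 - 7.632*g + 0.8424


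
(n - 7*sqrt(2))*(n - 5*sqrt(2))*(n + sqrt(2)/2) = n^3 - 23*sqrt(2)*n^2/2 + 58*n + 35*sqrt(2)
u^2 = u^2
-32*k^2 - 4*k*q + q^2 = (-8*k + q)*(4*k + q)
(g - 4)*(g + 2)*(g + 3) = g^3 + g^2 - 14*g - 24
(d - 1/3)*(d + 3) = d^2 + 8*d/3 - 1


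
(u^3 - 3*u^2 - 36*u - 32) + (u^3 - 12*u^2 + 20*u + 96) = 2*u^3 - 15*u^2 - 16*u + 64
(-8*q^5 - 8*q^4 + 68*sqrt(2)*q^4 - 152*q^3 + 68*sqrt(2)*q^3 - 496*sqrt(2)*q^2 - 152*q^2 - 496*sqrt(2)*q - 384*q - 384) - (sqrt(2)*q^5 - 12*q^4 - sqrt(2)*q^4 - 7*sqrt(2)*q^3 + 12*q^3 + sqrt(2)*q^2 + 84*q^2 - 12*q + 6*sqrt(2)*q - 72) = -8*q^5 - sqrt(2)*q^5 + 4*q^4 + 69*sqrt(2)*q^4 - 164*q^3 + 75*sqrt(2)*q^3 - 497*sqrt(2)*q^2 - 236*q^2 - 502*sqrt(2)*q - 372*q - 312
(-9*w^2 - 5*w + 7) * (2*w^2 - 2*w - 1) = -18*w^4 + 8*w^3 + 33*w^2 - 9*w - 7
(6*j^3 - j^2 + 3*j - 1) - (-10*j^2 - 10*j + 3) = 6*j^3 + 9*j^2 + 13*j - 4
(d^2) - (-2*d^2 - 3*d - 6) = 3*d^2 + 3*d + 6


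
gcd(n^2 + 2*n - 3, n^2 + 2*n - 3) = n^2 + 2*n - 3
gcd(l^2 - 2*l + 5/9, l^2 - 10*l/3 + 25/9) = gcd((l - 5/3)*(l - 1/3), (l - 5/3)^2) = l - 5/3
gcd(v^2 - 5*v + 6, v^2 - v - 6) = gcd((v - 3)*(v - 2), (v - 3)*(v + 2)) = v - 3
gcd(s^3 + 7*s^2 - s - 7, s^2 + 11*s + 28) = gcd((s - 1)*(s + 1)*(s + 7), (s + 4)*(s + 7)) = s + 7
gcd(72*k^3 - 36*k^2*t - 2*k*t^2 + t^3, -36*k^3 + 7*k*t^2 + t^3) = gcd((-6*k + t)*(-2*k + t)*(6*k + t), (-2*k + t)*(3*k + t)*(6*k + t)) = -12*k^2 + 4*k*t + t^2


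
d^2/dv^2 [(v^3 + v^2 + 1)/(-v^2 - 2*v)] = 2*(-2*v^3 - 3*v^2 - 6*v - 4)/(v^3*(v^3 + 6*v^2 + 12*v + 8))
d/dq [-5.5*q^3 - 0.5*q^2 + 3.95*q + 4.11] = -16.5*q^2 - 1.0*q + 3.95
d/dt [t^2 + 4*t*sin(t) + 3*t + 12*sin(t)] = 4*t*cos(t) + 2*t + 4*sin(t) + 12*cos(t) + 3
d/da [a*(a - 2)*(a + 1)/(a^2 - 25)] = (a^4 - 73*a^2 + 50*a + 50)/(a^4 - 50*a^2 + 625)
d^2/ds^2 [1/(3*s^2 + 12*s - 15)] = 2*(-s^2 - 4*s + 4*(s + 2)^2 + 5)/(3*(s^2 + 4*s - 5)^3)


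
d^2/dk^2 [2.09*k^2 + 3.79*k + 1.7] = 4.18000000000000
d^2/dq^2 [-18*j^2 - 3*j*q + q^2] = 2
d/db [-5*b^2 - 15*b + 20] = -10*b - 15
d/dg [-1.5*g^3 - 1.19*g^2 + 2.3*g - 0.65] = -4.5*g^2 - 2.38*g + 2.3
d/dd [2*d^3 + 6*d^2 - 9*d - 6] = 6*d^2 + 12*d - 9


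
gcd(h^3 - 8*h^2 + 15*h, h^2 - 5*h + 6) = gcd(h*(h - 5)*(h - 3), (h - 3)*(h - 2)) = h - 3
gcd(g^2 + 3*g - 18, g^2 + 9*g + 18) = g + 6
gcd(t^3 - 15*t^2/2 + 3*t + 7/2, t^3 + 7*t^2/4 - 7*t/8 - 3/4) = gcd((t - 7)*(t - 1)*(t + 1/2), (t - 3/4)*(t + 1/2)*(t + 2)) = t + 1/2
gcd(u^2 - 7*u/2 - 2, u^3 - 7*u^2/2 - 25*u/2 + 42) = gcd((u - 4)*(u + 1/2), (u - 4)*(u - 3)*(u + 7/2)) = u - 4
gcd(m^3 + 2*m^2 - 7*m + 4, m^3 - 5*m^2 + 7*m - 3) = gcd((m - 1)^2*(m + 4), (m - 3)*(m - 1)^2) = m^2 - 2*m + 1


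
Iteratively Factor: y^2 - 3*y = (y - 3)*(y)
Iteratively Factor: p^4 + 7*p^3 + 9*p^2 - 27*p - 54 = (p + 3)*(p^3 + 4*p^2 - 3*p - 18) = (p + 3)^2*(p^2 + p - 6) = (p + 3)^3*(p - 2)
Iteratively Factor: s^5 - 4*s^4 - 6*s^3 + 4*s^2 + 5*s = (s + 1)*(s^4 - 5*s^3 - s^2 + 5*s) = (s - 1)*(s + 1)*(s^3 - 4*s^2 - 5*s) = (s - 5)*(s - 1)*(s + 1)*(s^2 + s) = (s - 5)*(s - 1)*(s + 1)^2*(s)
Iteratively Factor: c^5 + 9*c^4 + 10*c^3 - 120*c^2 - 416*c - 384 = (c + 4)*(c^4 + 5*c^3 - 10*c^2 - 80*c - 96) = (c - 4)*(c + 4)*(c^3 + 9*c^2 + 26*c + 24) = (c - 4)*(c + 4)^2*(c^2 + 5*c + 6) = (c - 4)*(c + 2)*(c + 4)^2*(c + 3)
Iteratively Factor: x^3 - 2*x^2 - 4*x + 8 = (x + 2)*(x^2 - 4*x + 4) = (x - 2)*(x + 2)*(x - 2)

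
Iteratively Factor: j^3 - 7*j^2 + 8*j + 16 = (j - 4)*(j^2 - 3*j - 4) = (j - 4)^2*(j + 1)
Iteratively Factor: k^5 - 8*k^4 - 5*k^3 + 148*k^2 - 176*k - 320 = (k + 1)*(k^4 - 9*k^3 + 4*k^2 + 144*k - 320) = (k - 5)*(k + 1)*(k^3 - 4*k^2 - 16*k + 64) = (k - 5)*(k - 4)*(k + 1)*(k^2 - 16) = (k - 5)*(k - 4)*(k + 1)*(k + 4)*(k - 4)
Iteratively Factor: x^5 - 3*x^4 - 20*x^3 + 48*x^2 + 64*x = (x + 1)*(x^4 - 4*x^3 - 16*x^2 + 64*x) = (x - 4)*(x + 1)*(x^3 - 16*x) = (x - 4)*(x + 1)*(x + 4)*(x^2 - 4*x) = (x - 4)^2*(x + 1)*(x + 4)*(x)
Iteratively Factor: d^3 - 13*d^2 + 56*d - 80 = (d - 4)*(d^2 - 9*d + 20) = (d - 4)^2*(d - 5)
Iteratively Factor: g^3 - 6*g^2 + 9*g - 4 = (g - 4)*(g^2 - 2*g + 1) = (g - 4)*(g - 1)*(g - 1)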